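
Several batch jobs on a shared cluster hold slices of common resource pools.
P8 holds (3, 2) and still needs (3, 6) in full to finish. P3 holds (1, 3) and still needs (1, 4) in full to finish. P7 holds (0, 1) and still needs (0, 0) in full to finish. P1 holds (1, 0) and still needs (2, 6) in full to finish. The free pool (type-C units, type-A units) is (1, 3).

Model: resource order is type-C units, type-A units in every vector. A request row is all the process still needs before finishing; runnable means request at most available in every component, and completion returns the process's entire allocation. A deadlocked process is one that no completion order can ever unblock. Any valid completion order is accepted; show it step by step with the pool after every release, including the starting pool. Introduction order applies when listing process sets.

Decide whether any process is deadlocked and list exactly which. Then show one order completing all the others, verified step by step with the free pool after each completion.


No process is deadlocked.
Key observation: the pool covers P7 at once, and every later process fits after earlier releases.
The rest can finish in the order P7, P3, P1, P8. Check, step by step:
  pool = (1, 3)
  run P7 (needs (0, 0), free (1, 3)); after release of (0, 1) the pool is (1, 4)
  run P3 (needs (1, 4), free (1, 4)); after release of (1, 3) the pool is (2, 7)
  run P1 (needs (2, 6), free (2, 7)); after release of (1, 0) the pool is (3, 7)
  run P8 (needs (3, 6), free (3, 7)); after release of (3, 2) the pool is (6, 9)


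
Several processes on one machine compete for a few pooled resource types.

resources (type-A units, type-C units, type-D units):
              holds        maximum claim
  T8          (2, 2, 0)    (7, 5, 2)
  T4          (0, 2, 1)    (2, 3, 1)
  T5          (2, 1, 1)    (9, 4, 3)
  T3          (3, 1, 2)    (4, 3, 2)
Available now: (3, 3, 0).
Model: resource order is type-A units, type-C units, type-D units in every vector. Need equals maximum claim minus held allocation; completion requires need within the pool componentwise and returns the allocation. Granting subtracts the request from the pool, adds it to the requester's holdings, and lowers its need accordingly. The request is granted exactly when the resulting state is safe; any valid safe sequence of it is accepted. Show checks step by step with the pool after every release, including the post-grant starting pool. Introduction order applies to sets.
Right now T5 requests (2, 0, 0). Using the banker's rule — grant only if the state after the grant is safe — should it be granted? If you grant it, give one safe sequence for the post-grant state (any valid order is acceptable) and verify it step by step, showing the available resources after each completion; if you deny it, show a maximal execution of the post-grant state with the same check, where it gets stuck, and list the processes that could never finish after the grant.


DENY — the pretend-granted state is unsafe.
Key observation: the pool after T3, T4 is (4, 6, 3); every surviving request exceeds it in type-A units, so progress ends there.
Pretend the grant happened; the run T3, T4 goes as far as possible. Verifying each step:
  pool = (1, 3, 0)
  run T3 (needs (1, 2, 0), free (1, 3, 0)); after release of (3, 1, 2) the pool is (4, 4, 2)
  run T4 (needs (2, 1, 0), free (4, 4, 2)); after release of (0, 2, 1) the pool is (4, 6, 3)
  T8 cannot run: need (5, 3, 2) vs free (4, 6, 3) (insufficient type-A units)
  T5 cannot run: need (5, 3, 2) vs free (4, 6, 3) (insufficient type-A units)
Post-grant, the permanently blocked set is T8 and T5.


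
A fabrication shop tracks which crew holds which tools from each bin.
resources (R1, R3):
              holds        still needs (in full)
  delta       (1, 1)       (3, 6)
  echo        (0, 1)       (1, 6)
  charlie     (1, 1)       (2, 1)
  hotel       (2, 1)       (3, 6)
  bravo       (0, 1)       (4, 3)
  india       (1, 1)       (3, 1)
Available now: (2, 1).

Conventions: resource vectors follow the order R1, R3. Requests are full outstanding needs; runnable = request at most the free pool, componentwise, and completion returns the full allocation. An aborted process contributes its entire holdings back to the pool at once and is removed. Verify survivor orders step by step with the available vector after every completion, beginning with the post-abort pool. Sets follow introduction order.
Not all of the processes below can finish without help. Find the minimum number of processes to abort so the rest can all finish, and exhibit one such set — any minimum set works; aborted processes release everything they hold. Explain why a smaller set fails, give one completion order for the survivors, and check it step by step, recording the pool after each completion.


Abort delta and echo.
Key observation: hotel had no path to completion before; after the abort of delta and echo ((1, 2) returned), step 4 is where it fits.
Minimality, checking each single-abort alternative: delta alone leaves echo blocked (short on R3); echo alone leaves delta blocked (short on R3); charlie alone leaves delta blocked (short on R3); hotel alone leaves delta blocked (short on R3); bravo alone leaves delta blocked (short on R3); india alone leaves delta blocked (short on R3).
The survivors complete as charlie, bravo, india, hotel. Walking it through (starting from the post-abort pool):
  pool = (3, 3)
  charlie needs (2, 1) <= (3, 3) -> finishes; pool += (1, 1) = (4, 4)
  bravo needs (4, 3) <= (4, 4) -> finishes; pool += (0, 1) = (4, 5)
  india needs (3, 1) <= (4, 5) -> finishes; pool += (1, 1) = (5, 6)
  hotel needs (3, 6) <= (5, 6) -> finishes; pool += (2, 1) = (7, 7)


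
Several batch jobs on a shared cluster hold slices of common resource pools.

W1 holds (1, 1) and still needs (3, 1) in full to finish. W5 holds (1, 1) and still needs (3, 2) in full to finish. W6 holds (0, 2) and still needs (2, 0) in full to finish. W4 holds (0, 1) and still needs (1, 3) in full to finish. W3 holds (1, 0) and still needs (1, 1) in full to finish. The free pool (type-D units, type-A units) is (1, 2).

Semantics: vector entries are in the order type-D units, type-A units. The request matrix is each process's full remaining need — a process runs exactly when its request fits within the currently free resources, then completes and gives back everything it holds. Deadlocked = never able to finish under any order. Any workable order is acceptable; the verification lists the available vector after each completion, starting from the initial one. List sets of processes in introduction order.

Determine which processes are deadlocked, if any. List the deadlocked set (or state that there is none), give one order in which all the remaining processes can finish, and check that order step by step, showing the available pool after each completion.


Deadlocked set: W1 and W5.
Key observation: once W3, W6, W4 finish, the pool peaks at (2, 5) — and every remaining process still needs more type-D units than that.
One completion order for the rest: W3, W6, W4. Step-by-step check:
  pool = (1, 2)
  run W3 (needs (1, 1), free (1, 2)); after release of (1, 0) the pool is (2, 2)
  run W6 (needs (2, 0), free (2, 2)); after release of (0, 2) the pool is (2, 4)
  run W4 (needs (1, 3), free (2, 4)); after release of (0, 1) the pool is (2, 5)
The blocked processes can never fit:
  W1 still needs (3, 1) but only (2, 5) is free — short on type-D units
  W5 still needs (3, 2) but only (2, 5) is free — short on type-D units


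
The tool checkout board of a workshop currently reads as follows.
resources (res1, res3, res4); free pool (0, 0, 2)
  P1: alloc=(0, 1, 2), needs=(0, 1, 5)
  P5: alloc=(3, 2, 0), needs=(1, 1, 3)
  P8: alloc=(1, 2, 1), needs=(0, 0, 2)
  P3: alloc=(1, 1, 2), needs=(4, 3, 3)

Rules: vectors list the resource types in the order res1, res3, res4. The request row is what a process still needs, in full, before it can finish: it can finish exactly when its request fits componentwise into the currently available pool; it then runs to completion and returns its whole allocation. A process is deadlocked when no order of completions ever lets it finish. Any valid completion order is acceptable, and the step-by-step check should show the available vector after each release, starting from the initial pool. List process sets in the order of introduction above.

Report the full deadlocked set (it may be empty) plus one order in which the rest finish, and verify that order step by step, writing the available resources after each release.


The deadlocked set is empty.
Key observation: P8 leads a chain of completions in which each release enables another process.
A valid finishing order for the others: P8, P5, P3, P1. Verifying each step:
  pool = (0, 0, 2)
  run P8 (needs (0, 0, 2), free (0, 0, 2)); after release of (1, 2, 1) the pool is (1, 2, 3)
  run P5 (needs (1, 1, 3), free (1, 2, 3)); after release of (3, 2, 0) the pool is (4, 4, 3)
  run P3 (needs (4, 3, 3), free (4, 4, 3)); after release of (1, 1, 2) the pool is (5, 5, 5)
  run P1 (needs (0, 1, 5), free (5, 5, 5)); after release of (0, 1, 2) the pool is (5, 6, 7)


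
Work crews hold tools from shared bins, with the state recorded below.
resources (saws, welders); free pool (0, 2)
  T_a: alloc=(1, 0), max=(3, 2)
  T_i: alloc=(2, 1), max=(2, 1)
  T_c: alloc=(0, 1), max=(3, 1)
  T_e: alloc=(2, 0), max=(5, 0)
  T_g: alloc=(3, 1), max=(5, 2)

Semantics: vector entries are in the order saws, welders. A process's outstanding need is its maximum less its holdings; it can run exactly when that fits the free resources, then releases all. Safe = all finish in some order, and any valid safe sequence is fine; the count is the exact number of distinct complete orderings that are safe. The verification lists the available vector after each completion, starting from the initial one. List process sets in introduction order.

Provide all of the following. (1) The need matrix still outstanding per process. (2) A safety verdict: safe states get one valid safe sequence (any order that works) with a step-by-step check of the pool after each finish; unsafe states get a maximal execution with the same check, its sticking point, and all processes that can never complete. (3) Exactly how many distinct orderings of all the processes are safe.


(1) Need matrix, components ordered saws, welders:
  T_a: (2, 2)
  T_i: (0, 0)
  T_c: (3, 0)
  T_e: (3, 0)
  T_g: (2, 1)
(2) SAFE, for example via the order T_i, T_a, T_g, T_c, T_e.
Key observation: T_a is the earliest step where a requested resource binds exactly: need (2, 2), pool (2, 3) at its turn.
Check, step by step:
  pool = (0, 2)
  T_i: need (0, 0) fits (0, 2); releases (2, 1), pool now (2, 3)
  T_a: need (2, 2) fits (2, 3); releases (1, 0), pool now (3, 3)
  T_g: need (2, 1) fits (3, 3); releases (3, 1), pool now (6, 4)
  T_c: need (3, 0) fits (6, 4); releases (0, 1), pool now (6, 5)
  T_e: need (3, 0) fits (6, 5); releases (2, 0), pool now (8, 5)
(3) The exact count: 12 of the possible complete orderings are safe sequences.


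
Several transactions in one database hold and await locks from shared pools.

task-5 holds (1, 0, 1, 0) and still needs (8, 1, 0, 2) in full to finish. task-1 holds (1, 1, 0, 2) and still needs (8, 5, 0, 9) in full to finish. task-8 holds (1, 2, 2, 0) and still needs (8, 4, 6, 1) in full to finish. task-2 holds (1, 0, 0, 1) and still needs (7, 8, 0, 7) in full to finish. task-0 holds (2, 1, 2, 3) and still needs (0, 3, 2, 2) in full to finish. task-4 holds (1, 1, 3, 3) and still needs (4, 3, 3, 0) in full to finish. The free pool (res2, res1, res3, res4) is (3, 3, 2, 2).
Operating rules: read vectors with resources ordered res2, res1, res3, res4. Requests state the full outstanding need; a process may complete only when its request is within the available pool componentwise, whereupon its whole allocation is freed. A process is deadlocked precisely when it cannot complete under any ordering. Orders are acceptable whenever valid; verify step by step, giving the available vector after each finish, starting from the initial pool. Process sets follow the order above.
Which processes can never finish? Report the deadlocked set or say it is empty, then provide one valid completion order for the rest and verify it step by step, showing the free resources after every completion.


Deadlocked set: task-5, task-1, task-8 and task-2.
Key observation: the wall is res2: completing task-0, task-4 brings the pool only to (6, 5, 7, 8), and all the rest need more.
The rest can finish in the order task-0, task-4. Check, step by step:
  pool = (3, 3, 2, 2)
  run task-0 (needs (0, 3, 2, 2), free (3, 3, 2, 2)); after release of (2, 1, 2, 3) the pool is (5, 4, 4, 5)
  run task-4 (needs (4, 3, 3, 0), free (5, 4, 4, 5)); after release of (1, 1, 3, 3) the pool is (6, 5, 7, 8)
The blocked processes can never fit:
  task-5 still needs (8, 1, 0, 2) but only (6, 5, 7, 8) is free — short on res2
  task-1 still needs (8, 5, 0, 9) but only (6, 5, 7, 8) is free — short on res2 and res4
  task-8 still needs (8, 4, 6, 1) but only (6, 5, 7, 8) is free — short on res2
  task-2 still needs (7, 8, 0, 7) but only (6, 5, 7, 8) is free — short on res2 and res1


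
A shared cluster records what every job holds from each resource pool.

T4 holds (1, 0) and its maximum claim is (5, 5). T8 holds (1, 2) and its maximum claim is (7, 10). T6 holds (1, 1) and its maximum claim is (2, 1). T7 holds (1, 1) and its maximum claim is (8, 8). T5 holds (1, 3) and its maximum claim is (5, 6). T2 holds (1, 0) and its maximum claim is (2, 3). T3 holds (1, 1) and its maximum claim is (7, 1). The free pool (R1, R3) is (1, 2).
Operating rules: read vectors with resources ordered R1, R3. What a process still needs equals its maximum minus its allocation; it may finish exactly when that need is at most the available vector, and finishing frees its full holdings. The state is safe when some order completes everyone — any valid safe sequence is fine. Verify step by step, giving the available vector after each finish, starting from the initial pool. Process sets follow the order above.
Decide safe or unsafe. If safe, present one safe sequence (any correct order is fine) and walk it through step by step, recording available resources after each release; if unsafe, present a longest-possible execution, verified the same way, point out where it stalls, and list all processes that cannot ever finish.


The state is UNSAFE.
Key observation: R1 is the bottleneck — with T6, T2 done the pool holds (3, 3), short of every remaining need.
A maximal execution: T6, T2 — then nothing else fits. Step-by-step check:
  pool = (1, 2)
  T6 needs (1, 0) <= (1, 2) -> finishes; pool += (1, 1) = (2, 3)
  T2 needs (1, 3) <= (2, 3) -> finishes; pool += (1, 0) = (3, 3)
  T4 cannot run: need (4, 5) vs free (3, 3) (insufficient R1 and R3)
  T8 cannot run: need (6, 8) vs free (3, 3) (insufficient R1 and R3)
  T7 cannot run: need (7, 7) vs free (3, 3) (insufficient R1 and R3)
  T5 cannot run: need (4, 3) vs free (3, 3) (insufficient R1)
  T3 cannot run: need (6, 0) vs free (3, 3) (insufficient R1)
Permanently blocked: T4, T8, T7, T5 and T3.


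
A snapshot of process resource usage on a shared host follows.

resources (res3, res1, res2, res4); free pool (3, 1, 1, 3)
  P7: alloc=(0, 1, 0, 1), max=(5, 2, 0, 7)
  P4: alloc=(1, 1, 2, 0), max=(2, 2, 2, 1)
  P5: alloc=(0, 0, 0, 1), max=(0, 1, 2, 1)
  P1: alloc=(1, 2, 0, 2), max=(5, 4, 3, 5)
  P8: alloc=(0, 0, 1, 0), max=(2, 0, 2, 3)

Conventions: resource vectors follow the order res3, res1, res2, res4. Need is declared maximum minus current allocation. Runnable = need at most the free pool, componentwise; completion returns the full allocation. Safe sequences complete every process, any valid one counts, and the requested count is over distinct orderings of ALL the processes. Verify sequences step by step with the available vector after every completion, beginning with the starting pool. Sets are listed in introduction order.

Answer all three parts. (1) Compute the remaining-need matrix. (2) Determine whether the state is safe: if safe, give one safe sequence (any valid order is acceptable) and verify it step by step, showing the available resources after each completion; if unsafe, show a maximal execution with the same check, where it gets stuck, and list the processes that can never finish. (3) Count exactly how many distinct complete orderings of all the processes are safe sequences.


(1) Need matrix, components ordered res3, res1, res2, res4:
  P7: (5, 1, 0, 6)
  P4: (1, 1, 0, 1)
  P5: (0, 1, 2, 0)
  P1: (4, 2, 3, 3)
  P8: (2, 0, 1, 3)
(2) The state is SAFE; one workable sequence: P4, P8, P5, P1, P7.
Key observation: P4 is the earliest step where a requested resource binds exactly: need (1, 1, 0, 1), pool (3, 1, 1, 3) at its turn.
Step-by-step check:
  pool = (3, 1, 1, 3)
  P4 needs (1, 1, 0, 1) <= (3, 1, 1, 3) -> finishes; pool += (1, 1, 2, 0) = (4, 2, 3, 3)
  P8 needs (2, 0, 1, 3) <= (4, 2, 3, 3) -> finishes; pool += (0, 0, 1, 0) = (4, 2, 4, 3)
  P5 needs (0, 1, 2, 0) <= (4, 2, 4, 3) -> finishes; pool += (0, 0, 0, 1) = (4, 2, 4, 4)
  P1 needs (4, 2, 3, 3) <= (4, 2, 4, 4) -> finishes; pool += (1, 2, 0, 2) = (5, 4, 4, 6)
  P7 needs (5, 1, 0, 6) <= (5, 4, 4, 6) -> finishes; pool += (0, 1, 0, 1) = (5, 5, 4, 7)
(3) The exact count: 11 of the possible complete orderings are safe sequences.


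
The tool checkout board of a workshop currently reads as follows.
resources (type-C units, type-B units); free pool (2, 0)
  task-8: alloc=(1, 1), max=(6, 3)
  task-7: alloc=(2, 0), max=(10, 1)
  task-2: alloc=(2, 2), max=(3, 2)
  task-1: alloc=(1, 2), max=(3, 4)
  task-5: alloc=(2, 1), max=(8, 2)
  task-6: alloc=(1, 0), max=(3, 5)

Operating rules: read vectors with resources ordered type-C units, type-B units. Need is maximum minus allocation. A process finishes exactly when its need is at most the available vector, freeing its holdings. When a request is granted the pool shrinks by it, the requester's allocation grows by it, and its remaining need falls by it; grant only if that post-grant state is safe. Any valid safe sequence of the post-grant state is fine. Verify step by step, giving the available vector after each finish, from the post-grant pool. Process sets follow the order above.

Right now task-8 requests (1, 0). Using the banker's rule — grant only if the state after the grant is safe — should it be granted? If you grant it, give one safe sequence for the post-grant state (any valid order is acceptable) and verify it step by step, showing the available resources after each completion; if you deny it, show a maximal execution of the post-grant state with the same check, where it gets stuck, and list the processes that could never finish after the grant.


GRANT — the state after the grant stays safe, e.g. via task-2, task-1, task-8, task-6, task-5, task-7.
Key observation: the grant leaves (1, 0) free — enough for task-2, whose release restarts the cascade.
Verifying the post-grant state step by step:
  pool = (1, 0)
  run task-2 (needs (1, 0), free (1, 0)); after release of (2, 2) the pool is (3, 2)
  run task-1 (needs (2, 2), free (3, 2)); after release of (1, 2) the pool is (4, 4)
  run task-8 (needs (4, 2), free (4, 4)); after release of (2, 1) the pool is (6, 5)
  run task-6 (needs (2, 5), free (6, 5)); after release of (1, 0) the pool is (7, 5)
  run task-5 (needs (6, 1), free (7, 5)); after release of (2, 1) the pool is (9, 6)
  run task-7 (needs (8, 1), free (9, 6)); after release of (2, 0) the pool is (11, 6)


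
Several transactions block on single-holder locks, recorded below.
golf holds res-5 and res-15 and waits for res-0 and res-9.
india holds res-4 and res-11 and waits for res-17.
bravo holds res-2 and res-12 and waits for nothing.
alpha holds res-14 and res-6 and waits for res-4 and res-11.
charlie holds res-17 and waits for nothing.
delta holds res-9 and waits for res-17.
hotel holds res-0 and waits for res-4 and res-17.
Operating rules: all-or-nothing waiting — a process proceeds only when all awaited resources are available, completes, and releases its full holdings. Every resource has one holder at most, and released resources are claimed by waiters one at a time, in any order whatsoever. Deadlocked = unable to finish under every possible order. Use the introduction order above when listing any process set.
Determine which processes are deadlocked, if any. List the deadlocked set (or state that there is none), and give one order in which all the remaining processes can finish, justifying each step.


The deadlocked set is empty.
Key observation: every chain of waits terminates; starting from the processes that wait on nothing, all the rest unlock in turn.
One completion order for the rest: charlie, india, hotel, bravo, delta, alpha, golf.
Verifying each step:
  run charlie (it waits on nothing); releases res-17
  run india (all its waits — res-17 — are resolved); releases res-4 and res-11
  run hotel (all its waits — res-4 and res-17 — are resolved); releases res-0
  run bravo (it waits on nothing); releases res-2 and res-12
  run delta (all its waits — res-17 — are resolved); releases res-9
  run alpha (all its waits — res-4 and res-11 — are resolved); releases res-14 and res-6
  run golf (all its waits — res-0 and res-9 — are resolved); releases res-5 and res-15


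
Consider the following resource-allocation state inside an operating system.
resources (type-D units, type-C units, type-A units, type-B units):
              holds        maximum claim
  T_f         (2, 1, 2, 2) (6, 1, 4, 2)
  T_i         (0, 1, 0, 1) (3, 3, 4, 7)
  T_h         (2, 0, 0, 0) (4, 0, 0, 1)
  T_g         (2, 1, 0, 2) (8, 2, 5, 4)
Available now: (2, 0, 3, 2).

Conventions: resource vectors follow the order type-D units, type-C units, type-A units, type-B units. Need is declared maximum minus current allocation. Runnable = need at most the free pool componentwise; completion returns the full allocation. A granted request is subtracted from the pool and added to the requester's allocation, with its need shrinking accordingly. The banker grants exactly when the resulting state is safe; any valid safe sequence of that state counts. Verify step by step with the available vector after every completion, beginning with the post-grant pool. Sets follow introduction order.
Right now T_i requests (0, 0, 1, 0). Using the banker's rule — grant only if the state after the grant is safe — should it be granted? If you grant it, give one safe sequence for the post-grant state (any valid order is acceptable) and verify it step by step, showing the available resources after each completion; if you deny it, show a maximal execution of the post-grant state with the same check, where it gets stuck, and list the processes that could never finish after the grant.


DENY. Granting would leave the state unsafe.
Key observation: after T_h, T_f the pool peaks at (6, 1, 4, 4), and each blocked process is short somewhere: T_i on type-C units, type-B units; T_g on type-A units.
After a pretend grant, a maximal execution: T_h, T_f — then nothing else fits. Step-by-step check:
  pool = (2, 0, 2, 2)
  T_h: need (2, 0, 0, 1) fits (2, 0, 2, 2); releases (2, 0, 0, 0), pool now (4, 0, 2, 2)
  T_f: need (4, 0, 2, 0) fits (4, 0, 2, 2); releases (2, 1, 2, 2), pool now (6, 1, 4, 4)
  T_i cannot run: need (3, 2, 3, 6) vs free (6, 1, 4, 4) (insufficient type-C units and type-B units)
  T_g cannot run: need (6, 1, 5, 2) vs free (6, 1, 4, 4) (insufficient type-A units)
Processes that could never finish after the grant: T_i and T_g.


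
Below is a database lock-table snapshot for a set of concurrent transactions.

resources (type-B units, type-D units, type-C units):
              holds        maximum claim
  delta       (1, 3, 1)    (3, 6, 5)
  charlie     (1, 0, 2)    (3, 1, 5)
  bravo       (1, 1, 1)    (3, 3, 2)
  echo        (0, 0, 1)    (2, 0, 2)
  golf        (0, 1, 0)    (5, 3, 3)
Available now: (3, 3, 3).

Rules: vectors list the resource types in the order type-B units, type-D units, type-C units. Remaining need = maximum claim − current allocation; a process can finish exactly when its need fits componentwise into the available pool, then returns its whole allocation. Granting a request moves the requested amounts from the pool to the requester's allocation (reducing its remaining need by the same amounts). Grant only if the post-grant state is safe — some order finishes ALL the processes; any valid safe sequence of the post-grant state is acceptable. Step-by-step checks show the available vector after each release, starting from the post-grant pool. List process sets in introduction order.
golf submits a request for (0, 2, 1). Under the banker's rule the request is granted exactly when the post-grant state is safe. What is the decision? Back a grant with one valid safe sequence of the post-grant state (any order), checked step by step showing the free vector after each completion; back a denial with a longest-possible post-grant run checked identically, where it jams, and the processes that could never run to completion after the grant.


DENY — the pretend-granted state is unsafe.
Key observation: after echo, charlie the pool peaks at (4, 1, 5), and each blocked process is short somewhere: delta on type-D units; bravo on type-D units; golf on type-B units.
After a pretend grant, a maximal execution: echo, charlie — then nothing else fits. Step-by-step check:
  pool = (3, 1, 2)
  echo needs (2, 0, 1) <= (3, 1, 2) -> finishes; pool += (0, 0, 1) = (3, 1, 3)
  charlie needs (2, 1, 3) <= (3, 1, 3) -> finishes; pool += (1, 0, 2) = (4, 1, 5)
  delta still needs (2, 3, 4) but only (4, 1, 5) is free — short on type-D units
  bravo still needs (2, 2, 1) but only (4, 1, 5) is free — short on type-D units
  golf still needs (5, 0, 2) but only (4, 1, 5) is free — short on type-B units
Had the request been granted, delta, bravo and golf could never finish.


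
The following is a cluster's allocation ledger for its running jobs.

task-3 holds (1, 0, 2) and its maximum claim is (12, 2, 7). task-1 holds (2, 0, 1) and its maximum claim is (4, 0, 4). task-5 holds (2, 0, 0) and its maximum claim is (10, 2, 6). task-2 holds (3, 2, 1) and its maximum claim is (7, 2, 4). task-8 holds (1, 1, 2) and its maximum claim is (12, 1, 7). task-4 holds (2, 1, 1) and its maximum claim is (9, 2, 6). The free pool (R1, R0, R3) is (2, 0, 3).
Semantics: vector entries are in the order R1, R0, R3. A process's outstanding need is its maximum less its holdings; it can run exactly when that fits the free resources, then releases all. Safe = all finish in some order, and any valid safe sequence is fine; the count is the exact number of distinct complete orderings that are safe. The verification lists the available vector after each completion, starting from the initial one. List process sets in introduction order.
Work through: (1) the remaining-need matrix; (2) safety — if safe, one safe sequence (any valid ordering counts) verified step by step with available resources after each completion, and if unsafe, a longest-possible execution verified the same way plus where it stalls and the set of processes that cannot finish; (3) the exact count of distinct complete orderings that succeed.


(1) Remaining need (order R1, R0, R3):
  task-3: (11, 2, 5)
  task-1: (2, 0, 3)
  task-5: (8, 2, 6)
  task-2: (4, 0, 3)
  task-8: (11, 0, 5)
  task-4: (7, 1, 5)
(2) SAFE — a valid safe sequence is task-1, task-2, task-4, task-5, task-3, task-8.
Key observation: the order's first zero-slack moment is task-1 ((2, 0, 3) needed, (2, 0, 3) free — a requested resource with nothing to spare).
Verifying each step:
  pool = (2, 0, 3)
  run task-1 (needs (2, 0, 3), free (2, 0, 3)); after release of (2, 0, 1) the pool is (4, 0, 4)
  run task-2 (needs (4, 0, 3), free (4, 0, 4)); after release of (3, 2, 1) the pool is (7, 2, 5)
  run task-4 (needs (7, 1, 5), free (7, 2, 5)); after release of (2, 1, 1) the pool is (9, 3, 6)
  run task-5 (needs (8, 2, 6), free (9, 3, 6)); after release of (2, 0, 0) the pool is (11, 3, 6)
  run task-3 (needs (11, 2, 5), free (11, 3, 6)); after release of (1, 0, 2) the pool is (12, 3, 8)
  run task-8 (needs (11, 0, 5), free (12, 3, 8)); after release of (1, 1, 2) the pool is (13, 4, 10)
(3) Precisely 2 of the possible complete orderings are safe sequences.


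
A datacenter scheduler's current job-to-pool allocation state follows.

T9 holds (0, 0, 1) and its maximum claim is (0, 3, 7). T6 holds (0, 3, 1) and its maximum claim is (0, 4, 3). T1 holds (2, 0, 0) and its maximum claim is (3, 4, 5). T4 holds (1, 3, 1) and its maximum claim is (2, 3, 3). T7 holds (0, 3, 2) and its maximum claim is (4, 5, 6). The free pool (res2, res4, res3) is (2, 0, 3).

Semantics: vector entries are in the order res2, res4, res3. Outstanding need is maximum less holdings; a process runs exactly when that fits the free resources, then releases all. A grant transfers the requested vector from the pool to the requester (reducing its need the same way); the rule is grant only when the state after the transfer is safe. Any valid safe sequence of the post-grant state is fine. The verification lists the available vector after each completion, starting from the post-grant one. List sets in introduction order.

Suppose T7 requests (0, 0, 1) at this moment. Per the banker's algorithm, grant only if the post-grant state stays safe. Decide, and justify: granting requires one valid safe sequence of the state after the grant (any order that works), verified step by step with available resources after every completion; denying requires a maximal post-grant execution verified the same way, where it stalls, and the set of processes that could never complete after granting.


DENY. Granting would leave the state unsafe.
Key observation: after T4, T6 the pool peaks at (3, 6, 4), and each blocked process is short somewhere: T9 on res3; T1 on res3; T7 on res2.
On the post-grant state, T4, T6 is a maximal run — nothing extends it. Verifying each step:
  pool = (2, 0, 2)
  run T4 (needs (1, 0, 2), free (2, 0, 2)); after release of (1, 3, 1) the pool is (3, 3, 3)
  run T6 (needs (0, 1, 2), free (3, 3, 3)); after release of (0, 3, 1) the pool is (3, 6, 4)
  T9 cannot run: need (0, 3, 6) vs free (3, 6, 4) (insufficient res3)
  T1 cannot run: need (1, 4, 5) vs free (3, 6, 4) (insufficient res3)
  T7 cannot run: need (4, 2, 3) vs free (3, 6, 4) (insufficient res2)
Post-grant, the permanently blocked set is T9, T1 and T7.


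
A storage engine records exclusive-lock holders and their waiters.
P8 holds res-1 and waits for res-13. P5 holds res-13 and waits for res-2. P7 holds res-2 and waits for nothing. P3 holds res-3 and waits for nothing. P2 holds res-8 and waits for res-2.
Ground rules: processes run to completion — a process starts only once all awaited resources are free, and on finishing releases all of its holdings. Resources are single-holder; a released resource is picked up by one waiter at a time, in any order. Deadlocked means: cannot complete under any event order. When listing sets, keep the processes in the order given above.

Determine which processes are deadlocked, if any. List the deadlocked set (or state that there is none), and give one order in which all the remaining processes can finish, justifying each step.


Nothing here is deadlocked.
Key observation: every chain of waits terminates; starting from the processes that wait on nothing, all the rest unlock in turn.
One completion order for the rest: P7, P5, P8, P3, P2.
Check, step by step:
  run P7 (it waits on nothing); releases res-2
  run P5 (all its waits — res-2 — are resolved); releases res-13
  run P8 (all its waits — res-13 — are resolved); releases res-1
  run P3 (it waits on nothing); releases res-3
  run P2 (all its waits — res-2 — are resolved); releases res-8


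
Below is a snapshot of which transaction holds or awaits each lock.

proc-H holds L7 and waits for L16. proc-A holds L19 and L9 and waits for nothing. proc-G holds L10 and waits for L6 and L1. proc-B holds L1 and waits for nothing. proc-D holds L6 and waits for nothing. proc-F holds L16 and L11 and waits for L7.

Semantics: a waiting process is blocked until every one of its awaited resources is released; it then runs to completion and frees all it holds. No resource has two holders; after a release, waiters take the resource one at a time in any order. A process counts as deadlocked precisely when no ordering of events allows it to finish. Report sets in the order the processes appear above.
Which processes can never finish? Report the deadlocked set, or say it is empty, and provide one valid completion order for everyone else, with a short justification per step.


The deadlocked set is proc-H and proc-F.
Key observation: the cycle proc-H -> proc-F -> proc-H can never break — each member waits on the next; no other process is dragged down with it.
One completion order for the rest: proc-D, proc-B, proc-G, proc-A.
Step-by-step check:
  proc-D: no waits; runs immediately, freeing L6
  proc-B: no waits; runs immediately, freeing L1
  proc-G waits on L6 and L1 — all released -> runs and releases L10
  proc-A: no waits; runs immediately, freeing L19 and L9


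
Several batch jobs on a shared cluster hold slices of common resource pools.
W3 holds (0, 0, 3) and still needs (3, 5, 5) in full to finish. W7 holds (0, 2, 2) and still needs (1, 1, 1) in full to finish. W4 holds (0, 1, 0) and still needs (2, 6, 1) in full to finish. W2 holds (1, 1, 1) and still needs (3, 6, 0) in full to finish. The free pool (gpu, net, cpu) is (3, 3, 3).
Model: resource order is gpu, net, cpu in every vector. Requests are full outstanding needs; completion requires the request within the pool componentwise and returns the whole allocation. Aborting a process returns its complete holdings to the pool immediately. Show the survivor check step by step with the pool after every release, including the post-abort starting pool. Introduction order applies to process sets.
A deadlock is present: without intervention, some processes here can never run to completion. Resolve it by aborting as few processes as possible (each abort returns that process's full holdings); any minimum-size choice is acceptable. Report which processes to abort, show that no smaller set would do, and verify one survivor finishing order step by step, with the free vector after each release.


Minimum abort set: W2.
Key observation: W4 could never have finished before the abort; with (1, 1, 1) returned by W2, it fits at step 3.
No smaller set exists: with zero aborts the deadlock remains.
One survivor order: W7, W3, W4. Step-by-step check (post-abort pool first):
  pool = (4, 4, 4)
  W7: need (1, 1, 1) fits (4, 4, 4); releases (0, 2, 2), pool now (4, 6, 6)
  W3: need (3, 5, 5) fits (4, 6, 6); releases (0, 0, 3), pool now (4, 6, 9)
  W4: need (2, 6, 1) fits (4, 6, 9); releases (0, 1, 0), pool now (4, 7, 9)


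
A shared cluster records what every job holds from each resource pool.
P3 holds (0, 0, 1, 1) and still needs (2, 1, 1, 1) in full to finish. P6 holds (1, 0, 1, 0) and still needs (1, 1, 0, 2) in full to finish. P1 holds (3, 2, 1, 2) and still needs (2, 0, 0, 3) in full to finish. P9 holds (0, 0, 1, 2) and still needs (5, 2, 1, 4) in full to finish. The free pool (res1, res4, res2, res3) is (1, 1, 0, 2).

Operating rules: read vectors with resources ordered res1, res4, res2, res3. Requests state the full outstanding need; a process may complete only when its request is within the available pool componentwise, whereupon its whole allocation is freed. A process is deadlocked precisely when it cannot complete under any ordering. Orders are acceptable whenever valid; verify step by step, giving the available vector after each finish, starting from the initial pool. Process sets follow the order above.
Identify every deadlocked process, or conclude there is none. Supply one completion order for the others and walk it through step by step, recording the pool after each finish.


Nothing here is deadlocked.
Key observation: P6 leads a chain of completions in which each release enables another process.
One completion order for the rest: P6, P3, P1, P9. Verifying each step:
  pool = (1, 1, 0, 2)
  run P6 (needs (1, 1, 0, 2), free (1, 1, 0, 2)); after release of (1, 0, 1, 0) the pool is (2, 1, 1, 2)
  run P3 (needs (2, 1, 1, 1), free (2, 1, 1, 2)); after release of (0, 0, 1, 1) the pool is (2, 1, 2, 3)
  run P1 (needs (2, 0, 0, 3), free (2, 1, 2, 3)); after release of (3, 2, 1, 2) the pool is (5, 3, 3, 5)
  run P9 (needs (5, 2, 1, 4), free (5, 3, 3, 5)); after release of (0, 0, 1, 2) the pool is (5, 3, 4, 7)


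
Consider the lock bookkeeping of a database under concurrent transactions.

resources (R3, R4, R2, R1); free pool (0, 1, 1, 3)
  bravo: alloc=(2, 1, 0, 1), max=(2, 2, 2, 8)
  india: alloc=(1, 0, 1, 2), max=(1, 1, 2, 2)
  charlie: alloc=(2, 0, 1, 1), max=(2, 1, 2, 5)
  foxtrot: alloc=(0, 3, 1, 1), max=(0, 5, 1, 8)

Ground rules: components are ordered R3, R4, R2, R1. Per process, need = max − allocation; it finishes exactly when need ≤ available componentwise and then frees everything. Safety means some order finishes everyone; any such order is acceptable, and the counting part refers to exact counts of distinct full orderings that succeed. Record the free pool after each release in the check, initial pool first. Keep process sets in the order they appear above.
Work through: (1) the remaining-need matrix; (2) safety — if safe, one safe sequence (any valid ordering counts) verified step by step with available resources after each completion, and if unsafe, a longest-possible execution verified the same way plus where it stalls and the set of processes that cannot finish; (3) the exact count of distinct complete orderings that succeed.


(1) Remaining need (order R3, R4, R2, R1):
  bravo: (0, 1, 2, 7)
  india: (0, 1, 1, 0)
  charlie: (0, 1, 1, 4)
  foxtrot: (0, 2, 0, 7)
(2) The state is UNSAFE.
Key observation: the wall is R1: completing india, charlie brings the pool only to (3, 1, 3, 6), and all the rest need more.
The run india, charlie cannot be extended any further. Verifying each step:
  pool = (0, 1, 1, 3)
  run india (needs (0, 1, 1, 0), free (0, 1, 1, 3)); after release of (1, 0, 1, 2) the pool is (1, 1, 2, 5)
  run charlie (needs (0, 1, 1, 4), free (1, 1, 2, 5)); after release of (2, 0, 1, 1) the pool is (3, 1, 3, 6)
  bravo still needs (0, 1, 2, 7) but only (3, 1, 3, 6) is free — short on R1
  foxtrot still needs (0, 2, 0, 7) but only (3, 1, 3, 6) is free — short on R4 and R1
Permanently blocked: bravo and foxtrot.
(3) The exact count: 0 of the possible complete orderings are safe sequences.


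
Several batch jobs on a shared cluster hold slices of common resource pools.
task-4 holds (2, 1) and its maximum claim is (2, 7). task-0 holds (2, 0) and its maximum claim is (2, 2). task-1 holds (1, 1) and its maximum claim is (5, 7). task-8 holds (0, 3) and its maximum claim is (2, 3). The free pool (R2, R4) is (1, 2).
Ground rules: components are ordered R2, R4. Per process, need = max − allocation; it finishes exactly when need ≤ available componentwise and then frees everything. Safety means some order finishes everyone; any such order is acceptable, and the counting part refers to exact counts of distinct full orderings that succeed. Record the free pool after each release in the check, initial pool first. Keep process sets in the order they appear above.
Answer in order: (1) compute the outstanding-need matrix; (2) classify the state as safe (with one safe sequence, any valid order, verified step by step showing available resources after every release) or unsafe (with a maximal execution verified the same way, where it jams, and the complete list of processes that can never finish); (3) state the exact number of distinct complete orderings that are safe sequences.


(1) Outstanding need per process (order R2, R4):
  task-4: (0, 6)
  task-0: (0, 2)
  task-1: (4, 6)
  task-8: (2, 0)
(2) UNSAFE.
Key observation: the pool after task-0, task-8 is (3, 5); every surviving request exceeds it in R4, so progress ends there.
Going as far as possible: task-0, task-8; after that, nothing fits. Verifying each step:
  pool = (1, 2)
  task-0: need (0, 2) fits (1, 2); releases (2, 0), pool now (3, 2)
  task-8: need (2, 0) fits (3, 2); releases (0, 3), pool now (3, 5)
  task-4 cannot run: need (0, 6) vs free (3, 5) (insufficient R4)
  task-1 cannot run: need (4, 6) vs free (3, 5) (insufficient R2 and R4)
Never able to finish: task-4 and task-1.
(3) Exactly 0 of the possible complete orderings are safe sequences.
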